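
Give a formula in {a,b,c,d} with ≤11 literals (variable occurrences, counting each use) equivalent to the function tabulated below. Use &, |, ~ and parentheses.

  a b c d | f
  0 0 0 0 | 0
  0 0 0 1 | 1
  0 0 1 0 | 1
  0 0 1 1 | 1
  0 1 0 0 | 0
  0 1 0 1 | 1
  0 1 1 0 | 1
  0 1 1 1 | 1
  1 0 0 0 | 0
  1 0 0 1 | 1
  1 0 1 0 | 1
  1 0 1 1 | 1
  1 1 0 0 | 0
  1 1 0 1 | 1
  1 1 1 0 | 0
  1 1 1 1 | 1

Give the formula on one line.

(((c & (d | ~b)) | d) | ((c & ((~a | c) & ~d)) & ~a))

  ~b = 1111000011110000
  (d | ~b) = 1111010111110101
  (c & (d | ~b)) = 0011000100110001
  ((c & (d | ~b)) | d) = 0111010101110101
  ~a = 1111111100000000
  (~a | c) = 1111111100110011
  ~d = 1010101010101010
  ((~a | c) & ~d) = 1010101000100010
  (c & ((~a | c) & ~d)) = 0010001000100010
  ((c & ((~a | c) & ~d)) & ~a) = 0010001000000000
  (((c & (d | ~b)) | d) | ((c & ((~a | c) & ~d)) & ~a)) = 0111011101110101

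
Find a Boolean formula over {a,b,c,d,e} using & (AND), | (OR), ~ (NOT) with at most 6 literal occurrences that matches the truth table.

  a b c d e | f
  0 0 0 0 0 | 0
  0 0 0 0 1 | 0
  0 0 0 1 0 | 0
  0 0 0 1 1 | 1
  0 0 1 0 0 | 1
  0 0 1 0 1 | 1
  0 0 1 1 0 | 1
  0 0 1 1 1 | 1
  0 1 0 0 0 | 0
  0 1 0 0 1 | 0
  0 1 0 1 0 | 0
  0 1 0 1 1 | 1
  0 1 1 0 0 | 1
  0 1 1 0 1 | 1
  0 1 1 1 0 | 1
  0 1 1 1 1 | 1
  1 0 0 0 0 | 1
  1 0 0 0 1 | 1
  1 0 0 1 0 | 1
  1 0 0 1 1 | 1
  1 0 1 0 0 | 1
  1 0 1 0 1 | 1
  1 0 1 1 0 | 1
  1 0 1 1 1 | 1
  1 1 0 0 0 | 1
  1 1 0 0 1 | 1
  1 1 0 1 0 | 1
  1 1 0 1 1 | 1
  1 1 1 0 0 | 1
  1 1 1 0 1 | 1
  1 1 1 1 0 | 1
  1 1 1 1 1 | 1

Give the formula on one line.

  (e & d) = 00010001000100010001000100010001
  (c | a) = 00001111000011111111111111111111
  ((e & d) | (c | a)) = 00011111000111111111111111111111

((e & d) | (c | a))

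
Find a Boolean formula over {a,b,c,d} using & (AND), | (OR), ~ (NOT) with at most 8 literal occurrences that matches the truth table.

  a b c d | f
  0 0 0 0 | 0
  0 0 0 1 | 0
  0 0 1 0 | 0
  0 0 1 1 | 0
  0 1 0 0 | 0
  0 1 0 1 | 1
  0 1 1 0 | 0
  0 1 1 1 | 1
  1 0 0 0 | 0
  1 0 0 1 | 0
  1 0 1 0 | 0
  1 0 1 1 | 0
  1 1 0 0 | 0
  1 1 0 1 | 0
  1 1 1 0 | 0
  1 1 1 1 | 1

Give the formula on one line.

  ~a = 1111111100000000
  (c & a) = 0000000000110011
  (~a | (c & a)) = 1111111100110011
  (d & b) = 0000010100000101
  ((~a | (c & a)) & (d & b)) = 0000010100000001

((~a | (c & a)) & (d & b))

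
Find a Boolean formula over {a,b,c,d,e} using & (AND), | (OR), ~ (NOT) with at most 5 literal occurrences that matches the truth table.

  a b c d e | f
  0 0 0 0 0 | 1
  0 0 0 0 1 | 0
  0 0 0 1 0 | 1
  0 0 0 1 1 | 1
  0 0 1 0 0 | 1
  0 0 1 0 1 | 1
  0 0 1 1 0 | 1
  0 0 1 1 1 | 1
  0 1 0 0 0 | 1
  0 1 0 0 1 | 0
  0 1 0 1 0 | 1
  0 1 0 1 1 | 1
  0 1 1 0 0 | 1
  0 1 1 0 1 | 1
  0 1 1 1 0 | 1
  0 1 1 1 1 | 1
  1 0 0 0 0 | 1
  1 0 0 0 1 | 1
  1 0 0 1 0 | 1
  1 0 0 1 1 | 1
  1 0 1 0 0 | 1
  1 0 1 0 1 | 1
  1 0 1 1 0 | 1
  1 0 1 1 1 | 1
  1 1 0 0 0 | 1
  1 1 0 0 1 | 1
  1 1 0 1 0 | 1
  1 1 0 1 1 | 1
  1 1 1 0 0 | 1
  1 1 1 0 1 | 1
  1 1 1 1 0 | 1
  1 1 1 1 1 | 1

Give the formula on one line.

((a | c) | (~e | d))

  (a | c) = 00001111000011111111111111111111
  ~e = 10101010101010101010101010101010
  (~e | d) = 10111011101110111011101110111011
  ((a | c) | (~e | d)) = 10111111101111111111111111111111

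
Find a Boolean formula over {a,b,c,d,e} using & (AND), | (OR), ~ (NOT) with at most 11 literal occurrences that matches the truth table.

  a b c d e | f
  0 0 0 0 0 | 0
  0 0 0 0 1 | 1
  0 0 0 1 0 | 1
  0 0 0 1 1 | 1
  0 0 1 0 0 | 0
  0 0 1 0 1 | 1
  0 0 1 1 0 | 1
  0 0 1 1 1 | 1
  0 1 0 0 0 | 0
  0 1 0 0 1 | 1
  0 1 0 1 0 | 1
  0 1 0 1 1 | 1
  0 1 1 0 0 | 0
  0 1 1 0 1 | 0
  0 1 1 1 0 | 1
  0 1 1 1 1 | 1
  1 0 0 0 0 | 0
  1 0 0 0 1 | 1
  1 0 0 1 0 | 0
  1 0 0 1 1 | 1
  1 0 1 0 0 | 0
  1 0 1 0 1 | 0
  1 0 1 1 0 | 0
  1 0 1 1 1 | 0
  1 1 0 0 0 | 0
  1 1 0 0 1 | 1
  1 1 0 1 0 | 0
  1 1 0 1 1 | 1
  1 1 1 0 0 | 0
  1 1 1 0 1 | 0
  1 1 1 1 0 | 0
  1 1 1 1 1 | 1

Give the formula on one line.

(((~a & d) | e) & (((~a | ~c) | b) & ((~c | ~b) | d)))

  ~a = 11111111111111110000000000000000
  (~a & d) = 00110011001100110000000000000000
  ((~a & d) | e) = 01110111011101110101010101010101
  ~c = 11110000111100001111000011110000
  (~a | ~c) = 11111111111111111111000011110000
  ((~a | ~c) | b) = 11111111111111111111000011111111
  ~b = 11111111000000001111111100000000
  (~c | ~b) = 11111111111100001111111111110000
  ((~c | ~b) | d) = 11111111111100111111111111110011
  (((~a | ~c) | b) & ((~c | ~b) | d)) = 11111111111100111111000011110011
  (((~a & d) | e) & (((~a | ~c) | b) & ((~c | ~b) | d))) = 01110111011100110101000001010001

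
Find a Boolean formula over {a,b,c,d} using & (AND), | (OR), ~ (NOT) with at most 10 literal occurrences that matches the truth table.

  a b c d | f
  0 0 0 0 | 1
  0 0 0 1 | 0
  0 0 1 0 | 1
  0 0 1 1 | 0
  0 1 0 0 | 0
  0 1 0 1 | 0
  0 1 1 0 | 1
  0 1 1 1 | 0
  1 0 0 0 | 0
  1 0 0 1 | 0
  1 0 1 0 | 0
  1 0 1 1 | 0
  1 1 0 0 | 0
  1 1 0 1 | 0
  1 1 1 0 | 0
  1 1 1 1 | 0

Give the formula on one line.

  ~d = 1010101010101010
  ~a = 1111111100000000
  (~d & ~a) = 1010101000000000
  ~b = 1111000011110000
  (~b | a) = 1111000011111111
  (c | d) = 0111011101110111
  (b & ~d) = 0000101000001010
  ((c | d) & (b & ~d)) = 0000001000000010
  ((~b | a) | ((c | d) & (b & ~d))) = 1111001011111111
  ((~d & ~a) & ((~b | a) | ((c | d) & (b & ~d)))) = 1010001000000000

((~d & ~a) & ((~b | a) | ((c | d) & (b & ~d))))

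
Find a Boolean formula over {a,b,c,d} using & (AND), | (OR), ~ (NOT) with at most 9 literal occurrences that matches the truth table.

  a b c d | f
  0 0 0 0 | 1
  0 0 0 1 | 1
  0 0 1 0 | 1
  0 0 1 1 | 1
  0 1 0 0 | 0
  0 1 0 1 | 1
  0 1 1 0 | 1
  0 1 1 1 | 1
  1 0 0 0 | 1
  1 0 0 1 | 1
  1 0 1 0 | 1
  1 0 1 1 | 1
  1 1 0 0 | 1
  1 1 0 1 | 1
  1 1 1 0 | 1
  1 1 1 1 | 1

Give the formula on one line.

((~b & ~a) | ((~a & (c | d)) | a))

  ~b = 1111000011110000
  ~a = 1111111100000000
  (~b & ~a) = 1111000000000000
  (c | d) = 0111011101110111
  (~a & (c | d)) = 0111011100000000
  ((~a & (c | d)) | a) = 0111011111111111
  ((~b & ~a) | ((~a & (c | d)) | a)) = 1111011111111111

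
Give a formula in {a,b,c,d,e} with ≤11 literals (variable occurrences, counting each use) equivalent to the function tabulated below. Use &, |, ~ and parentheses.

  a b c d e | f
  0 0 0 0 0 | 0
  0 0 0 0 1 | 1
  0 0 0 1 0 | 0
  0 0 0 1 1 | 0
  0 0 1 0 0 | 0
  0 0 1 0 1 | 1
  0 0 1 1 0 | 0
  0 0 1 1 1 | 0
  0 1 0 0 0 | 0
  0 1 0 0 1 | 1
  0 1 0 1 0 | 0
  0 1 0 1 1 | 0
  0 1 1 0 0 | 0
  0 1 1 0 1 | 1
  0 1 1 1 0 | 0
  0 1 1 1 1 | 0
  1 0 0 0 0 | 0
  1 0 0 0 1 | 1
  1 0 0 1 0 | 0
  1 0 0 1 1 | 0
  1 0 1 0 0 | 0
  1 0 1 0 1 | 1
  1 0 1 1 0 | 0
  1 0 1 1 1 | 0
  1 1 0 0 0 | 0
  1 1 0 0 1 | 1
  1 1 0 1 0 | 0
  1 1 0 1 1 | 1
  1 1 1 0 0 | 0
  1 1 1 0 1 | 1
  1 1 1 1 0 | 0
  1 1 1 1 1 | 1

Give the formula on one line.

  (a & e) = 00000000000000000101010101010101
  ~a = 11111111111111110000000000000000
  ((a & e) | ~a) = 11111111111111110101010101010101
  ~d = 11001100110011001100110011001100
  (~d & a) = 00000000000000001100110011001100
  (e | (~d & a)) = 01010101010101011101110111011101
  ((e | (~d & a)) & ~d) = 01000100010001001100110011001100
  (a & b) = 00000000000000000000000011111111
  (((e | (~d & a)) & ~d) | (a & b)) = 01000100010001001100110011111111
  (((a & e) | ~a) & (((e | (~d & a)) & ~d) | (a & b))) = 01000100010001000100010001010101

(((a & e) | ~a) & (((e | (~d & a)) & ~d) | (a & b)))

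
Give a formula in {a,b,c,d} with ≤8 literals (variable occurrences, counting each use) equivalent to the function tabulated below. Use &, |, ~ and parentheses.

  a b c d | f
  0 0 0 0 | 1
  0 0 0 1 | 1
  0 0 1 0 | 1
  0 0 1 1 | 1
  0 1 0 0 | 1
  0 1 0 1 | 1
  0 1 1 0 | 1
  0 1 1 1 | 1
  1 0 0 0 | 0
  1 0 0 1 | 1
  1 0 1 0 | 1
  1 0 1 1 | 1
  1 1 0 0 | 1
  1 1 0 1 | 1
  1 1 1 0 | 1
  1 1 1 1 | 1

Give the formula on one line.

(c | (~a | ((d & ~b) | (~c & b))))

  ~a = 1111111100000000
  ~b = 1111000011110000
  (d & ~b) = 0101000001010000
  ~c = 1100110011001100
  (~c & b) = 0000110000001100
  ((d & ~b) | (~c & b)) = 0101110001011100
  (~a | ((d & ~b) | (~c & b))) = 1111111101011100
  (c | (~a | ((d & ~b) | (~c & b)))) = 1111111101111111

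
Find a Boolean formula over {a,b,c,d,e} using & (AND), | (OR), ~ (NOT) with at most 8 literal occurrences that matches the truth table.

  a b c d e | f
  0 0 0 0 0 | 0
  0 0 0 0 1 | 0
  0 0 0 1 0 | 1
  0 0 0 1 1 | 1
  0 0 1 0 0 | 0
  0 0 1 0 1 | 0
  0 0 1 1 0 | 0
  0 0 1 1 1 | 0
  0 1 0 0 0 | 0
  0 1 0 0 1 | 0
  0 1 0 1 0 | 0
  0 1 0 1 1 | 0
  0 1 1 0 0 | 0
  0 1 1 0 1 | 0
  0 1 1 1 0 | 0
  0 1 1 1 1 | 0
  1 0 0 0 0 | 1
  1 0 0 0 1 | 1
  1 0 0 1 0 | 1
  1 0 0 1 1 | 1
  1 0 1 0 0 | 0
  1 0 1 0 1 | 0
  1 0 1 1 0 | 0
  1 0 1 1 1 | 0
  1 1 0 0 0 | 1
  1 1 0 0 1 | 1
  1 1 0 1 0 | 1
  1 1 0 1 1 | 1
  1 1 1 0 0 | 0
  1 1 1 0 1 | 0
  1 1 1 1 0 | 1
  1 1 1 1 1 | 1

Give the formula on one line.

  ~c = 11110000111100001111000011110000
  (b & d) = 00000000001100110000000000110011
  (~c | (b & d)) = 11110000111100111111000011110011
  ~b = 11111111000000001111111100000000
  (~b & d) = 00110011000000000011001100000000
  (a | (~b & d)) = 00110011000000001111111111111111
  ((~c | (b & d)) & (a | (~b & d))) = 00110000000000001111000011110011

((~c | (b & d)) & (a | (~b & d)))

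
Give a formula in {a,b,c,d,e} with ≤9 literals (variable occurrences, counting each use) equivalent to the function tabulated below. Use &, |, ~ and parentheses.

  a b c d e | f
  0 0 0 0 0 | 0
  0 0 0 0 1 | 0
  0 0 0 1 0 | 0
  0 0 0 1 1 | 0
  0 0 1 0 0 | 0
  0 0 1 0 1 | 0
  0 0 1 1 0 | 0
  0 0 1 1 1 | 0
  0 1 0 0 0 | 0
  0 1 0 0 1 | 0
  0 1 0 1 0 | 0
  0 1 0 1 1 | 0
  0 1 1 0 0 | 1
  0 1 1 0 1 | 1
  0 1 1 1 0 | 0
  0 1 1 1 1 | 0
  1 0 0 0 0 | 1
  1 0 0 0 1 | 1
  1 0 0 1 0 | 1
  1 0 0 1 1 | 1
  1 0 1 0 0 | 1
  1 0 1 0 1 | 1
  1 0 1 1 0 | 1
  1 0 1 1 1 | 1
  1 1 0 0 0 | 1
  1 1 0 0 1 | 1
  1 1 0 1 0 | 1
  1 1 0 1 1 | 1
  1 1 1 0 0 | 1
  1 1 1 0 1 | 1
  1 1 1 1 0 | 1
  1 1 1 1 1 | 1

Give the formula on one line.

((((~d & ~a) & c) & ((d & ((e | c) | b)) | b)) | a)

  ~d = 11001100110011001100110011001100
  ~a = 11111111111111110000000000000000
  (~d & ~a) = 11001100110011000000000000000000
  ((~d & ~a) & c) = 00001100000011000000000000000000
  (e | c) = 01011111010111110101111101011111
  ((e | c) | b) = 01011111111111110101111111111111
  (d & ((e | c) | b)) = 00010011001100110001001100110011
  ((d & ((e | c) | b)) | b) = 00010011111111110001001111111111
  (((~d & ~a) & c) & ((d & ((e | c) | b)) | b)) = 00000000000011000000000000000000
  ((((~d & ~a) & c) & ((d & ((e | c) | b)) | b)) | a) = 00000000000011001111111111111111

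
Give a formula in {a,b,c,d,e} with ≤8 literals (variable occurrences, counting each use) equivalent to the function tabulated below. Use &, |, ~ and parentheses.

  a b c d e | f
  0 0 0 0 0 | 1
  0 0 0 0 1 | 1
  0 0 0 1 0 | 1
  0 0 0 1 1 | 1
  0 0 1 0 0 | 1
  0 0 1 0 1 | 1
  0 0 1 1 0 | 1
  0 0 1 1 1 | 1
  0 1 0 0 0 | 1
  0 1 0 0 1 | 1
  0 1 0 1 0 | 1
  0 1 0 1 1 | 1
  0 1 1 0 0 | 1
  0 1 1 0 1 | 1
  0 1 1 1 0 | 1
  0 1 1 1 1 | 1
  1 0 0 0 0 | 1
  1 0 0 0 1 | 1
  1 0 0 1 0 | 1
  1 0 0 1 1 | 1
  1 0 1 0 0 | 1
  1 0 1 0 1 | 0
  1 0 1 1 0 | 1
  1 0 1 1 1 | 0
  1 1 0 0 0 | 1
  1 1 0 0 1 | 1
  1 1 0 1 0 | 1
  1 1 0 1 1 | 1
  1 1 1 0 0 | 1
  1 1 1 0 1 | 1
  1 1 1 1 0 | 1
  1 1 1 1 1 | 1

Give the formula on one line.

  ~c = 11110000111100001111000011110000
  (~c & a) = 00000000000000001111000011110000
  ~a = 11111111111111110000000000000000
  ~e = 10101010101010101010101010101010
  (~a | ~e) = 11111111111111111010101010101010
  ((~c & a) | (~a | ~e)) = 11111111111111111111101011111010
  (b | ((~c & a) | (~a | ~e))) = 11111111111111111111101011111111

(b | ((~c & a) | (~a | ~e)))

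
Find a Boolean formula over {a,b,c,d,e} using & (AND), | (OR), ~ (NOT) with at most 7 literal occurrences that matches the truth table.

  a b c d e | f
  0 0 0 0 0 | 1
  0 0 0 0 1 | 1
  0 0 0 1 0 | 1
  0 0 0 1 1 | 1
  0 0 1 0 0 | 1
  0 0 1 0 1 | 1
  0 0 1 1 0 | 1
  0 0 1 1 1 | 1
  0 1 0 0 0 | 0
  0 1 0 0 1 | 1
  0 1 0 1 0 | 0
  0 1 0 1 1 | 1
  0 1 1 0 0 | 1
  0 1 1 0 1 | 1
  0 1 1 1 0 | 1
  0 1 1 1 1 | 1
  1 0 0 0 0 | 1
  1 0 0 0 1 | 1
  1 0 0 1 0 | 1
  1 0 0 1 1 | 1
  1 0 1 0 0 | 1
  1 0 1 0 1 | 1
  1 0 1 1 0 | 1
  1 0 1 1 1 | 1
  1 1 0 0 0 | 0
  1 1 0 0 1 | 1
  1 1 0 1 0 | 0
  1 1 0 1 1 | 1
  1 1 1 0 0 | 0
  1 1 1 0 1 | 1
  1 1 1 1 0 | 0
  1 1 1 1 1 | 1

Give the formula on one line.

  ~b = 11111111000000001111111100000000
  ~a = 11111111111111110000000000000000
  (~b | ~a) = 11111111111111111111111100000000
  ((~b | ~a) | e) = 11111111111111111111111101010101
  (c & ((~b | ~a) | e)) = 00001111000011110000111100000101
  ((c & ((~b | ~a) | e)) & b) = 00000000000011110000000000000101
  (e | ~b) = 11111111010101011111111101010101
  (((c & ((~b | ~a) | e)) & b) | (e | ~b)) = 11111111010111111111111101010101

(((c & ((~b | ~a) | e)) & b) | (e | ~b))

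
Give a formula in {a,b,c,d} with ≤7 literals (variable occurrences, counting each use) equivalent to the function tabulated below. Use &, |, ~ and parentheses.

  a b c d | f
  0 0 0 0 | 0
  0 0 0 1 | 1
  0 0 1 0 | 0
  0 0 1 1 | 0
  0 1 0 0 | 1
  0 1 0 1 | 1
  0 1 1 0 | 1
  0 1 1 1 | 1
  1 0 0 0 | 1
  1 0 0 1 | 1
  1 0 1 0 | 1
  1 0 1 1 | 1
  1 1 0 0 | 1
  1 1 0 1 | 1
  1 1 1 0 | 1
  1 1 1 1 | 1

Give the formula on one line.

  (b | d) = 0101111101011111
  ~c = 1100110011001100
  (b | ~c) = 1100111111001111
  ((b | d) & (b | ~c)) = 0100111101001111
  (a | ((b | d) & (b | ~c))) = 0100111111111111

(a | ((b | d) & (b | ~c)))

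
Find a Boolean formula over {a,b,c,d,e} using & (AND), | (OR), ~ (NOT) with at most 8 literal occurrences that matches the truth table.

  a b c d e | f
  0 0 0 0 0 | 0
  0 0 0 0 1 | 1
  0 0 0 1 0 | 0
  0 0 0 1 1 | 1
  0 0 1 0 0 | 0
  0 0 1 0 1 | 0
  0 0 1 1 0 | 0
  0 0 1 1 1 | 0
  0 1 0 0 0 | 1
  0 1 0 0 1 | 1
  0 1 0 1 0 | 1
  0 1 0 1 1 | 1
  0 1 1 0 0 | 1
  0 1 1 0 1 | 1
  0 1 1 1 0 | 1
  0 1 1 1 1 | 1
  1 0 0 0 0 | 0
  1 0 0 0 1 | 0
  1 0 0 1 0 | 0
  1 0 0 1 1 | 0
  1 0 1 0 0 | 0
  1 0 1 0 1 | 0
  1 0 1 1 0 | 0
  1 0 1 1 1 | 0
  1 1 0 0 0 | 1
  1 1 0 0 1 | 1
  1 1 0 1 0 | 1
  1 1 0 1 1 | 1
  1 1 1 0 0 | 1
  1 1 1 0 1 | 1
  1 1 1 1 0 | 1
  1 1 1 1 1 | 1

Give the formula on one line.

  ~b = 11111111000000001111111100000000
  ~a = 11111111111111110000000000000000
  ~e = 10101010101010101010101010101010
  (~a | ~e) = 11111111111111111010101010101010
  ~c = 11110000111100001111000011110000
  (e & ~c) = 01010000010100000101000001010000
  (c & b) = 00000000000011110000000000001111
  ((e & ~c) | (c & b)) = 01010000010111110101000001011111
  ((~a | ~e) & ((e & ~c) | (c & b))) = 01010000010111110000000000001010
  (~b & ((~a | ~e) & ((e & ~c) | (c & b)))) = 01010000000000000000000000000000
  ((~b & ((~a | ~e) & ((e & ~c) | (c & b)))) | b) = 01010000111111110000000011111111

((~b & ((~a | ~e) & ((e & ~c) | (c & b)))) | b)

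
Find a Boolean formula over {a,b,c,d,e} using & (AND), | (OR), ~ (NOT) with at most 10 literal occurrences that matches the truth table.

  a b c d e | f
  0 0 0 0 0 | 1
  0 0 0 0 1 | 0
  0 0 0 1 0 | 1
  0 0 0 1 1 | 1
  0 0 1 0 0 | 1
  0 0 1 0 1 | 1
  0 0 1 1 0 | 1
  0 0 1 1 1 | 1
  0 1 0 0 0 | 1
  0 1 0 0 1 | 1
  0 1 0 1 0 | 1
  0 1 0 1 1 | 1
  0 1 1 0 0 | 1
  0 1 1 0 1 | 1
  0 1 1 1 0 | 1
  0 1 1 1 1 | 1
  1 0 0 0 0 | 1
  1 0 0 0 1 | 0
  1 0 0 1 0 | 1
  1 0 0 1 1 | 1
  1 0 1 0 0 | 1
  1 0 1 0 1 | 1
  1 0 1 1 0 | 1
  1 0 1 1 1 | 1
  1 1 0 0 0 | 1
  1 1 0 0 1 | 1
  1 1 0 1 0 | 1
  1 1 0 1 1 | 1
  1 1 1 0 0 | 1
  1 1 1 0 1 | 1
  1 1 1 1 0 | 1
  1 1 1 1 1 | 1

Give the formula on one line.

(c | ((~c | ~d) & ((~e | (b | d)) & (~c | d))))

  ~c = 11110000111100001111000011110000
  ~d = 11001100110011001100110011001100
  (~c | ~d) = 11111100111111001111110011111100
  ~e = 10101010101010101010101010101010
  (b | d) = 00110011111111110011001111111111
  (~e | (b | d)) = 10111011111111111011101111111111
  (~c | d) = 11110011111100111111001111110011
  ((~e | (b | d)) & (~c | d)) = 10110011111100111011001111110011
  ((~c | ~d) & ((~e | (b | d)) & (~c | d))) = 10110000111100001011000011110000
  (c | ((~c | ~d) & ((~e | (b | d)) & (~c | d)))) = 10111111111111111011111111111111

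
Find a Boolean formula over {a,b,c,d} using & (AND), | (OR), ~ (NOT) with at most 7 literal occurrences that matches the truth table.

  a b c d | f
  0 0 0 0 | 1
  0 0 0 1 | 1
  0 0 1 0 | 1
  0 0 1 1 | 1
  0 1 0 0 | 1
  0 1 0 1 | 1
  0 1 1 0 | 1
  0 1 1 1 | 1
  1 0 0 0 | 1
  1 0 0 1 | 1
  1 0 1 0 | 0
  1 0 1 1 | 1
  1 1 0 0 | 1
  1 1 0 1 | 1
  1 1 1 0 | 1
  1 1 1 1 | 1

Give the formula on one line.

  ~c = 1100110011001100
  (b | ~c) = 1100111111001111
  ~a = 1111111100000000
  (d | ~a) = 1111111101010101
  ((b | ~c) | (d | ~a)) = 1111111111011111

((b | ~c) | (d | ~a))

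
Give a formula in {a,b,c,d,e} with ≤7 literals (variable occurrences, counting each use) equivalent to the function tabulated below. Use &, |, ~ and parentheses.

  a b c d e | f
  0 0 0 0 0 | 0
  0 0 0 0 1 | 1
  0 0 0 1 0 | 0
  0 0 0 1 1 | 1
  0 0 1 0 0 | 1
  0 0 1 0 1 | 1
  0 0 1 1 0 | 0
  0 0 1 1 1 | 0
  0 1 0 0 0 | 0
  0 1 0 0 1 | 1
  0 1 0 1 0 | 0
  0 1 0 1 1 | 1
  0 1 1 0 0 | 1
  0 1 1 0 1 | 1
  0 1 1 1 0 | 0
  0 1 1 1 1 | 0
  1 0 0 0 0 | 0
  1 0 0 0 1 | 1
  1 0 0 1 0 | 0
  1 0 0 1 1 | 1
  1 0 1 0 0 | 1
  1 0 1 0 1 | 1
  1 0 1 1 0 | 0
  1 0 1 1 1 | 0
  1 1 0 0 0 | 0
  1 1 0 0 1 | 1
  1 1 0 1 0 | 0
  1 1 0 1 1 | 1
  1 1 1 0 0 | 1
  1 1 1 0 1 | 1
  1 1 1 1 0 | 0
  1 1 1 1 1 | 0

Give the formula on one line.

(((e & ~c) | ~d) & (c | e))

  ~c = 11110000111100001111000011110000
  (e & ~c) = 01010000010100000101000001010000
  ~d = 11001100110011001100110011001100
  ((e & ~c) | ~d) = 11011100110111001101110011011100
  (c | e) = 01011111010111110101111101011111
  (((e & ~c) | ~d) & (c | e)) = 01011100010111000101110001011100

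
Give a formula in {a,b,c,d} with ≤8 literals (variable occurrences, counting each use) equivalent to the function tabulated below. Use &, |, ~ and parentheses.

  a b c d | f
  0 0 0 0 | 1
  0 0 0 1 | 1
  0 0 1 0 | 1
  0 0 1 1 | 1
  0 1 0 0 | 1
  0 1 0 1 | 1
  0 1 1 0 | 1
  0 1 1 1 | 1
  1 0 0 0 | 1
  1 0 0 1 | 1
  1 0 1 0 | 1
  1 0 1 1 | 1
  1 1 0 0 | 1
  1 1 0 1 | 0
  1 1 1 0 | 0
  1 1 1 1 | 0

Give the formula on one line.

((~a | ~b) | ((~d & ~c) & (b & (a & ~d))))

  ~a = 1111111100000000
  ~b = 1111000011110000
  (~a | ~b) = 1111111111110000
  ~d = 1010101010101010
  ~c = 1100110011001100
  (~d & ~c) = 1000100010001000
  (a & ~d) = 0000000010101010
  (b & (a & ~d)) = 0000000000001010
  ((~d & ~c) & (b & (a & ~d))) = 0000000000001000
  ((~a | ~b) | ((~d & ~c) & (b & (a & ~d)))) = 1111111111111000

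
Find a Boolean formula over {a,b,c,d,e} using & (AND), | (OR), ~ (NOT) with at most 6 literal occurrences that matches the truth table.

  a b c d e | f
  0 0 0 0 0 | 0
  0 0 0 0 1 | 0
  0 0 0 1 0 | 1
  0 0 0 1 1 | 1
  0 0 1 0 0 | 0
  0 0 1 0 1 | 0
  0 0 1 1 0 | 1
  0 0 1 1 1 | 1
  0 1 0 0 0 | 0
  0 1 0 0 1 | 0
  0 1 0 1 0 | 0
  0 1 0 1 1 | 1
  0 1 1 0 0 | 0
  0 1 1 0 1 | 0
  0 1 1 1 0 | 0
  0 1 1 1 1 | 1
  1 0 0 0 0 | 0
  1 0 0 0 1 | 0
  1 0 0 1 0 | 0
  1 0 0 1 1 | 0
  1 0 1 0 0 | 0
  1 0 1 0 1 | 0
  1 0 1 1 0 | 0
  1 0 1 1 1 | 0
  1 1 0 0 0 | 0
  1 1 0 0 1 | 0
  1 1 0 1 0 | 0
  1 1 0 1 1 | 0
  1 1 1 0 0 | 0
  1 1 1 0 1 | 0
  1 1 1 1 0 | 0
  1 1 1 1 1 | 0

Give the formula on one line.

  ~a = 11111111111111110000000000000000
  ~b = 11111111000000001111111100000000
  ~d = 11001100110011001100110011001100
  (~d | e) = 11011101110111011101110111011101
  (~b | (~d | e)) = 11111111110111011111111111011101
  (d & (~b | (~d | e))) = 00110011000100010011001100010001
  (~a & (d & (~b | (~d | e)))) = 00110011000100010000000000000000

(~a & (d & (~b | (~d | e))))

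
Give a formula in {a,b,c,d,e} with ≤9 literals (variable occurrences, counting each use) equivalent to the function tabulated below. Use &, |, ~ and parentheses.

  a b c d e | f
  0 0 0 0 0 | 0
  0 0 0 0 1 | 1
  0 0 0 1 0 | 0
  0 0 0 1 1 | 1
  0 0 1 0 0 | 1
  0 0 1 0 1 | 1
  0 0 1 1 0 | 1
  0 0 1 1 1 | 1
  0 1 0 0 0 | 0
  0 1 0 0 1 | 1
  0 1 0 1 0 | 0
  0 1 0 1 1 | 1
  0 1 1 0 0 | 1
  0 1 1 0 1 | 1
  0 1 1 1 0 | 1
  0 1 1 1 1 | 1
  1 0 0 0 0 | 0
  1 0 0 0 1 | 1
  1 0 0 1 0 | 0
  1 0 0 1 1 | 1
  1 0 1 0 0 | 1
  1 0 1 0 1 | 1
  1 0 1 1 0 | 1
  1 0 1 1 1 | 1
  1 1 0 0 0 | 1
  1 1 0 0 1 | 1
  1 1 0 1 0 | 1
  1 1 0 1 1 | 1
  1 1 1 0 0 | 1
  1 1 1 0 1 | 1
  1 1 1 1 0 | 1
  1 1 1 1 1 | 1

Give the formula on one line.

  ~c = 11110000111100001111000011110000
  (d & e) = 00010001000100010001000100010001
  (~c & (d & e)) = 00010000000100000001000000010000
  (a | c) = 00001111000011111111111111111111
  ((a | c) & b) = 00000000000011110000000011111111
  ((~c & (d & e)) | ((a | c) & b)) = 00010000000111110001000011111111
  (e | c) = 01011111010111110101111101011111
  (((~c & (d & e)) | ((a | c) & b)) | (e | c)) = 01011111010111110101111111111111

(((~c & (d & e)) | ((a | c) & b)) | (e | c))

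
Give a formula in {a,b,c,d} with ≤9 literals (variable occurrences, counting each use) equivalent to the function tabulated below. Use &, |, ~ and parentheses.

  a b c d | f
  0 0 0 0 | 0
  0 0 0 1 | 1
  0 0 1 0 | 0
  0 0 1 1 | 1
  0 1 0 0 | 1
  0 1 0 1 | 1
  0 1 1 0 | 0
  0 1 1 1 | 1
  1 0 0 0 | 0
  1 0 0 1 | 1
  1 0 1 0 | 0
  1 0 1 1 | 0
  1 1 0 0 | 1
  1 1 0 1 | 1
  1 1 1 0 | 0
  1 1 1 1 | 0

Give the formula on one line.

  ~a = 1111111100000000
  (d & ~a) = 0101010100000000
  ~c = 1100110011001100
  (d | b) = 0101111101011111
  ((d | b) | c) = 0111111101111111
  (~c & ((d | b) | c)) = 0100110001001100
  ((d & ~a) | (~c & ((d | b) | c))) = 0101110101001100

((d & ~a) | (~c & ((d | b) | c)))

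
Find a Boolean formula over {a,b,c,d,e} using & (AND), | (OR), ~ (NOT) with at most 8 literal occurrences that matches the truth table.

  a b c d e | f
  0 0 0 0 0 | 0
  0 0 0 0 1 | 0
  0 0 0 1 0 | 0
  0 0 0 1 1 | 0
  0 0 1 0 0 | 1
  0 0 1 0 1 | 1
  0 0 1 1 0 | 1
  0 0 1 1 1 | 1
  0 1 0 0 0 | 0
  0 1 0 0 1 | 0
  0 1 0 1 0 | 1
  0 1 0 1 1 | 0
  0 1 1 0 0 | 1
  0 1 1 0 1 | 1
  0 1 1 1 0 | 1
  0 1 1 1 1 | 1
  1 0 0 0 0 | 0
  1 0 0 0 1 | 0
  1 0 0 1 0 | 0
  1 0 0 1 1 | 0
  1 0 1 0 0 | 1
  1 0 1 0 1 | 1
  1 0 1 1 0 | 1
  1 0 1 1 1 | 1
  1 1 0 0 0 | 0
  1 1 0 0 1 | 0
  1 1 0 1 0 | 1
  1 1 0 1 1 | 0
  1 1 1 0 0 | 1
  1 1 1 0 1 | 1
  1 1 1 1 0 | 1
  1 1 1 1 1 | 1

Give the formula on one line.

(c | (((d | c) & b) & ~e))

  (d | c) = 00111111001111110011111100111111
  ((d | c) & b) = 00000000001111110000000000111111
  ~e = 10101010101010101010101010101010
  (((d | c) & b) & ~e) = 00000000001010100000000000101010
  (c | (((d | c) & b) & ~e)) = 00001111001011110000111100101111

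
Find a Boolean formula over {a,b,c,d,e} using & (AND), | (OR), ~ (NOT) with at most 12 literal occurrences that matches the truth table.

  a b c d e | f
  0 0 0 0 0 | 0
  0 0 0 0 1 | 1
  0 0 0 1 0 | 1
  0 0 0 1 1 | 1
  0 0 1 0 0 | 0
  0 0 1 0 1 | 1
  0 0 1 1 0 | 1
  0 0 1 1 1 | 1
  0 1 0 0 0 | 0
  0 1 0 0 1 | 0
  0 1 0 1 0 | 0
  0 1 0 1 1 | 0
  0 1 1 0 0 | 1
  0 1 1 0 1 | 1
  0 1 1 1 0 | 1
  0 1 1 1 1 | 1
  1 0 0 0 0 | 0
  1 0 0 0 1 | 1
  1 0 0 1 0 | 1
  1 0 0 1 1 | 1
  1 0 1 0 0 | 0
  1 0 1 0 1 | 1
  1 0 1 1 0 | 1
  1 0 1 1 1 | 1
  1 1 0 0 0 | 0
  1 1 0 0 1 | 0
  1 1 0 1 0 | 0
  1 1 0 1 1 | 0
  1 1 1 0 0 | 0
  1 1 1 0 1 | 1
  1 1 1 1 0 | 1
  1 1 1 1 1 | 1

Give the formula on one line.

  (d | e) = 01110111011101110111011101110111
  ~a = 11111111111111110000000000000000
  (~a & c) = 00001111000011110000000000000000
  (a | b) = 00000000111111111111111111111111
  ((~a & c) & (a | b)) = 00000000000011110000000000000000
  ((d | e) | ((~a & c) & (a | b))) = 01110111011111110111011101110111
  ~b = 11111111000000001111111100000000
  ~c = 11110000111100001111000011110000
  (~b & ~c) = 11110000000000001111000000000000
  ((~b & ~c) | c) = 11111111000011111111111100001111
  (((d | e) | ((~a & c) & (a | b))) & ((~b & ~c) | c)) = 01110111000011110111011100000111

(((d | e) | ((~a & c) & (a | b))) & ((~b & ~c) | c))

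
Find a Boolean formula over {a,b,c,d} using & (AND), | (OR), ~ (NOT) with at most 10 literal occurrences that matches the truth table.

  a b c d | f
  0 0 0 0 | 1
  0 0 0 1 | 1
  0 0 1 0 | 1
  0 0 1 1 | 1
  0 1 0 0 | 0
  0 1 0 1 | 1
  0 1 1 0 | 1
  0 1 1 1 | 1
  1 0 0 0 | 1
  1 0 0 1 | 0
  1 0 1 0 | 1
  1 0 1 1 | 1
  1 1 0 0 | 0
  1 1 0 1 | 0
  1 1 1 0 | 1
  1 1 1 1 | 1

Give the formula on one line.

  ~d = 1010101010101010
  ~a = 1111111100000000
  (~d | ~a) = 1111111110101010
  (c & b) = 0000001100000011
  ~b = 1111000011110000
  (d | ~b) = 1111010111110101
  ((c & b) | (d | ~b)) = 1111011111110111
  ((~d | ~a) & ((c & b) | (d | ~b))) = 1111011110100010
  (((~d | ~a) & ((c & b) | (d | ~b))) | c) = 1111011110110011

(((~d | ~a) & ((c & b) | (d | ~b))) | c)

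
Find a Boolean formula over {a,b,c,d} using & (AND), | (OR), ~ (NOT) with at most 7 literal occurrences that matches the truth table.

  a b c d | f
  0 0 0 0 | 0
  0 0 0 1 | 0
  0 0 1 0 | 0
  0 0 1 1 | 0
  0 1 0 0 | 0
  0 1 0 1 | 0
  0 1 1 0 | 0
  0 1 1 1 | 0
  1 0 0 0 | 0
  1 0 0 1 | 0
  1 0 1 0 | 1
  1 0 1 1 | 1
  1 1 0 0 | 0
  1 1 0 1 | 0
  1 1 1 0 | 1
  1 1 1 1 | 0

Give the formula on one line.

(a & (c & (~d | ~b)))

  ~d = 1010101010101010
  ~b = 1111000011110000
  (~d | ~b) = 1111101011111010
  (c & (~d | ~b)) = 0011001000110010
  (a & (c & (~d | ~b))) = 0000000000110010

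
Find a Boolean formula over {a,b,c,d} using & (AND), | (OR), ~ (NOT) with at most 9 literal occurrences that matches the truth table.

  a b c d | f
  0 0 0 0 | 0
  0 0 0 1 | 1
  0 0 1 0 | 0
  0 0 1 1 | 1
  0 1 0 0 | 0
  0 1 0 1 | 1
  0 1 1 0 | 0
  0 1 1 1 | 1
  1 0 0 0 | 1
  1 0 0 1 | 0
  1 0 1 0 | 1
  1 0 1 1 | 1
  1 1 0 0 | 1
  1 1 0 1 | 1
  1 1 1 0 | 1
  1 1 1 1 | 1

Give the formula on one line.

((~d & a) | (((c | (~b & ~d)) | (b | (~a | ~d))) & d))

  ~d = 1010101010101010
  (~d & a) = 0000000010101010
  ~b = 1111000011110000
  (~b & ~d) = 1010000010100000
  (c | (~b & ~d)) = 1011001110110011
  ~a = 1111111100000000
  (~a | ~d) = 1111111110101010
  (b | (~a | ~d)) = 1111111110101111
  ((c | (~b & ~d)) | (b | (~a | ~d))) = 1111111110111111
  (((c | (~b & ~d)) | (b | (~a | ~d))) & d) = 0101010100010101
  ((~d & a) | (((c | (~b & ~d)) | (b | (~a | ~d))) & d)) = 0101010110111111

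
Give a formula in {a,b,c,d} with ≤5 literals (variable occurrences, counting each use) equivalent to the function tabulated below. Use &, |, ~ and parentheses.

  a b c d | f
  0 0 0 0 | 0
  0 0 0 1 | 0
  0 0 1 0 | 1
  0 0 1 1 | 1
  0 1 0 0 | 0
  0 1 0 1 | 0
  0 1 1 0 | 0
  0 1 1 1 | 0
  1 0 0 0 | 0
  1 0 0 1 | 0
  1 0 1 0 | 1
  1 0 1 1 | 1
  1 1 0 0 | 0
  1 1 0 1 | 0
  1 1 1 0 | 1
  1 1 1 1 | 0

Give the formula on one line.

  ~b = 1111000011110000
  (~b & c) = 0011000000110000
  ~d = 1010101010101010
  (a & ~d) = 0000000010101010
  (c & (a & ~d)) = 0000000000100010
  ((~b & c) | (c & (a & ~d))) = 0011000000110010

((~b & c) | (c & (a & ~d)))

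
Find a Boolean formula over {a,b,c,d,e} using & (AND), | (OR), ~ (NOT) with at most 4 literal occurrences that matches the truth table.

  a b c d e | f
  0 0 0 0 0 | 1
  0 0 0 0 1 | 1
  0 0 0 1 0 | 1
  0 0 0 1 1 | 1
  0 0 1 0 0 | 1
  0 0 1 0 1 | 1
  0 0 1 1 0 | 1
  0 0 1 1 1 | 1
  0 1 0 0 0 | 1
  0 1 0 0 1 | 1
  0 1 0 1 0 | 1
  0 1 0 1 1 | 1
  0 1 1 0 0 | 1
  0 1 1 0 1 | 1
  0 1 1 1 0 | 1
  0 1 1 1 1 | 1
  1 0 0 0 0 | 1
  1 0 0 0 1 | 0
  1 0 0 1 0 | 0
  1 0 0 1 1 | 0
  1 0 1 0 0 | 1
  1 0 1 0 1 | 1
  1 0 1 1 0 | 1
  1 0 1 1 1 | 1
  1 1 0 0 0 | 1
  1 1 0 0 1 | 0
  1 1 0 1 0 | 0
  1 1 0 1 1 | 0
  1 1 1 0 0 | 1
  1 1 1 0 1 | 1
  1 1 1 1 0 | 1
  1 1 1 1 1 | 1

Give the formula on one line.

((~a | c) | (~e & ~d))

  ~a = 11111111111111110000000000000000
  (~a | c) = 11111111111111110000111100001111
  ~e = 10101010101010101010101010101010
  ~d = 11001100110011001100110011001100
  (~e & ~d) = 10001000100010001000100010001000
  ((~a | c) | (~e & ~d)) = 11111111111111111000111110001111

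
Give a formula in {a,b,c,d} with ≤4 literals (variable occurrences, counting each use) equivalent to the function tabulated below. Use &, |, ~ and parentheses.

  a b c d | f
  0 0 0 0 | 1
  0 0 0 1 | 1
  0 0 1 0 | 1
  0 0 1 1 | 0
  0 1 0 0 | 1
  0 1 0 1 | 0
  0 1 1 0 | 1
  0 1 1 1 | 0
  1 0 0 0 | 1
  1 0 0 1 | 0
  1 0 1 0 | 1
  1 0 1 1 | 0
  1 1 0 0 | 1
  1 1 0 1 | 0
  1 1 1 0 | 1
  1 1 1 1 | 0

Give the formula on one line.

(((~b & ~a) & ~c) | ~d)

  ~b = 1111000011110000
  ~a = 1111111100000000
  (~b & ~a) = 1111000000000000
  ~c = 1100110011001100
  ((~b & ~a) & ~c) = 1100000000000000
  ~d = 1010101010101010
  (((~b & ~a) & ~c) | ~d) = 1110101010101010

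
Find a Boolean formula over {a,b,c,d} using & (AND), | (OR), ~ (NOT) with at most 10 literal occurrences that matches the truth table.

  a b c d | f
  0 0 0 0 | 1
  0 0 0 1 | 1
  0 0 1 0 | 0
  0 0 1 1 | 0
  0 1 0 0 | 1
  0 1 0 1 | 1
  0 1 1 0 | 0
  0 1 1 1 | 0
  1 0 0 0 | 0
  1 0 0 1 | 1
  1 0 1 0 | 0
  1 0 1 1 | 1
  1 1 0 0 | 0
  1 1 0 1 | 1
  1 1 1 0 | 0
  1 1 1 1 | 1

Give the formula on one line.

(((~a | d) & ~c) | ((~c | (a | ~d)) & d))

  ~a = 1111111100000000
  (~a | d) = 1111111101010101
  ~c = 1100110011001100
  ((~a | d) & ~c) = 1100110001000100
  ~d = 1010101010101010
  (a | ~d) = 1010101011111111
  (~c | (a | ~d)) = 1110111011111111
  ((~c | (a | ~d)) & d) = 0100010001010101
  (((~a | d) & ~c) | ((~c | (a | ~d)) & d)) = 1100110001010101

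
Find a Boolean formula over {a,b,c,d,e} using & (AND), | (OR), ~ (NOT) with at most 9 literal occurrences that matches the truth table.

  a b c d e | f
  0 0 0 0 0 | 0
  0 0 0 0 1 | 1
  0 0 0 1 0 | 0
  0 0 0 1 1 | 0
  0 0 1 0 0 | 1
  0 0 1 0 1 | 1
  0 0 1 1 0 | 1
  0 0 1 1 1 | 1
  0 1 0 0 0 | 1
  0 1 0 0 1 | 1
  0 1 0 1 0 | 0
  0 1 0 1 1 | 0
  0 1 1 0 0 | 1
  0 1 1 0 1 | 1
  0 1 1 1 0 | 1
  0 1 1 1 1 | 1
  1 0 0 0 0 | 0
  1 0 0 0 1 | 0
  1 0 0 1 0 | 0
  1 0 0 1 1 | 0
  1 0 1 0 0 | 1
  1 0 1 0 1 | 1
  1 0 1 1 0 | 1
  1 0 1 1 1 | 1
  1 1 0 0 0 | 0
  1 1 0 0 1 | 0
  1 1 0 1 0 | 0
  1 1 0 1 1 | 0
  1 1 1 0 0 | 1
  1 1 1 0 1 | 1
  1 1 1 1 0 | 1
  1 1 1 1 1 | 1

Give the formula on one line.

(c | (((~a | d) & ~d) & (b | e)))

  ~a = 11111111111111110000000000000000
  (~a | d) = 11111111111111110011001100110011
  ~d = 11001100110011001100110011001100
  ((~a | d) & ~d) = 11001100110011000000000000000000
  (b | e) = 01010101111111110101010111111111
  (((~a | d) & ~d) & (b | e)) = 01000100110011000000000000000000
  (c | (((~a | d) & ~d) & (b | e))) = 01001111110011110000111100001111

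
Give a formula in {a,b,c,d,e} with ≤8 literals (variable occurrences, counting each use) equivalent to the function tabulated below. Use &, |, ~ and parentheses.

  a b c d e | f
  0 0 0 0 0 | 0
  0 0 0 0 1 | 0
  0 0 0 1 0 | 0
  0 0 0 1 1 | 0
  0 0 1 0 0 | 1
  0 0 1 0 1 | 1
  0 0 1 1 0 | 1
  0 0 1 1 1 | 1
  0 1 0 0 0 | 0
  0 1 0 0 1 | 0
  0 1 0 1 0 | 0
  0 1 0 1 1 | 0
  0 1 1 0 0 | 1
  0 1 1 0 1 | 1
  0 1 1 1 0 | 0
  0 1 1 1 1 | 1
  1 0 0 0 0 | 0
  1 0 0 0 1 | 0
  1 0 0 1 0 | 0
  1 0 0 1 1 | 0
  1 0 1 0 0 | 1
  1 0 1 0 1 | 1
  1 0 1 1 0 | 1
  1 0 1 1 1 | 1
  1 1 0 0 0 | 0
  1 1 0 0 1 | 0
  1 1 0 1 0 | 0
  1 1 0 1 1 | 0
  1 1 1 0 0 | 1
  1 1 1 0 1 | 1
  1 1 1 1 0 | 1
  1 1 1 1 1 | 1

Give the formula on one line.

  ~d = 11001100110011001100110011001100
  ~b = 11111111000000001111111100000000
  (d & ~b) = 00110011000000000011001100000000
  (~d | (d & ~b)) = 11111111110011001111111111001100
  ((~d | (d & ~b)) & c) = 00001111000011000000111100001100
  (((~d | (d & ~b)) & c) | e) = 01011111010111010101111101011101
  (~d | (((~d | (d & ~b)) & c) | e)) = 11011111110111011101111111011101
  (a | (~d | (((~d | (d & ~b)) & c) | e))) = 11011111110111011111111111111111
  ((a | (~d | (((~d | (d & ~b)) & c) | e))) & c) = 00001111000011010000111100001111

((a | (~d | (((~d | (d & ~b)) & c) | e))) & c)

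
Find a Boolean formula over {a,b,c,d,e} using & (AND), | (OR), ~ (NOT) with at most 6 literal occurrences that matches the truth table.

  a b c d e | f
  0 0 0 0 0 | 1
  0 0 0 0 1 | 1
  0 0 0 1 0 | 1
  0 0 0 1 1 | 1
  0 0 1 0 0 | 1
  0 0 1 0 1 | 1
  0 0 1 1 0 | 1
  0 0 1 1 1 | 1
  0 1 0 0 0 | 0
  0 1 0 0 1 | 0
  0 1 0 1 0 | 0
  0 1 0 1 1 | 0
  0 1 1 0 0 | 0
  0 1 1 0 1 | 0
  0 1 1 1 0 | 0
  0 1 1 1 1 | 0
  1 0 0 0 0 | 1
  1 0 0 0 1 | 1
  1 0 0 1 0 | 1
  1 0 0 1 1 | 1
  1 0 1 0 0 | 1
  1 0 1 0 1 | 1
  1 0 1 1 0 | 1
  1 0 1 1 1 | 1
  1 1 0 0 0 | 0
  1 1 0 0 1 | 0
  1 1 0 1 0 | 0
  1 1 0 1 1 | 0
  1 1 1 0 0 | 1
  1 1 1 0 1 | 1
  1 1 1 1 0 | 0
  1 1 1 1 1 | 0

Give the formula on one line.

  ~b = 11111111000000001111111100000000
  (c & a) = 00000000000000000000111100001111
  ~d = 11001100110011001100110011001100
  ((c & a) & ~d) = 00000000000000000000110000001100
  (~b | ((c & a) & ~d)) = 11111111000000001111111100001100

(~b | ((c & a) & ~d))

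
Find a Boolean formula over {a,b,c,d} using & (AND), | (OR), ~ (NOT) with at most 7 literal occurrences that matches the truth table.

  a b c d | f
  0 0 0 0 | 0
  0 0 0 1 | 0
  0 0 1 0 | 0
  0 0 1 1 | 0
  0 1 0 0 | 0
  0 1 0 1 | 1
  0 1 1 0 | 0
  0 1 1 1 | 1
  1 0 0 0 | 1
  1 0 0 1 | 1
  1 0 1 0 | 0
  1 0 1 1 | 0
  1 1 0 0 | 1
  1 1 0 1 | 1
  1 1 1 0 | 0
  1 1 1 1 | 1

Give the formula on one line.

  (b & d) = 0000010100000101
  ~c = 1100110011001100
  (~c & a) = 0000000011001100
  ((b & d) | (~c & a)) = 0000010111001101

((b & d) | (~c & a))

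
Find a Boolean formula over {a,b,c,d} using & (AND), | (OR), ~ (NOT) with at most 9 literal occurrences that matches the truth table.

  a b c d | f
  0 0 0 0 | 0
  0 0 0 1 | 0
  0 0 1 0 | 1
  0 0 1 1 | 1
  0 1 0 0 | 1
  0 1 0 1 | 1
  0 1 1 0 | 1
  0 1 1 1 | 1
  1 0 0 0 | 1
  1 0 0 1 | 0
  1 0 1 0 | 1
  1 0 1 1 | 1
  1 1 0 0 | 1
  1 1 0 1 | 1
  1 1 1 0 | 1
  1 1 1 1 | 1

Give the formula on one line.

  ~d = 1010101010101010
  ~b = 1111000011110000
  (~d & ~b) = 1010000010100000
  (b & c) = 0000001100000011
  ((~d & ~b) | (b & c)) = 1010001110100011
  (((~d & ~b) | (b & c)) & a) = 0000000010100011
  ((((~d & ~b) | (b & c)) & a) | b) = 0000111110101111
  (c & a) = 0000000000110011
  (((((~d & ~b) | (b & c)) & a) | b) | (c & a)) = 0000111110111111
  (c | (((((~d & ~b) | (b & c)) & a) | b) | (c & a))) = 0011111110111111

(c | (((((~d & ~b) | (b & c)) & a) | b) | (c & a)))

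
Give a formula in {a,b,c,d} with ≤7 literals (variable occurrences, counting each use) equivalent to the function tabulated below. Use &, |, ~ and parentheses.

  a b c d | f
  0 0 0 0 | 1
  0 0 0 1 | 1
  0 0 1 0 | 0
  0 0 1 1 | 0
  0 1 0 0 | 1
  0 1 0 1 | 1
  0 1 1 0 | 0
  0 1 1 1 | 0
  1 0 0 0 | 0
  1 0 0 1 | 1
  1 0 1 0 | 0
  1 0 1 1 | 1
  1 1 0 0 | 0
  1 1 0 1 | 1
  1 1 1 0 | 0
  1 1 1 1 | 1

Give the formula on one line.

  ~c = 1100110011001100
  (a | ~c) = 1100110011111111
  ~a = 1111111100000000
  (d | ~a) = 1111111101010101
  ((a | ~c) & (d | ~a)) = 1100110001010101

((a | ~c) & (d | ~a))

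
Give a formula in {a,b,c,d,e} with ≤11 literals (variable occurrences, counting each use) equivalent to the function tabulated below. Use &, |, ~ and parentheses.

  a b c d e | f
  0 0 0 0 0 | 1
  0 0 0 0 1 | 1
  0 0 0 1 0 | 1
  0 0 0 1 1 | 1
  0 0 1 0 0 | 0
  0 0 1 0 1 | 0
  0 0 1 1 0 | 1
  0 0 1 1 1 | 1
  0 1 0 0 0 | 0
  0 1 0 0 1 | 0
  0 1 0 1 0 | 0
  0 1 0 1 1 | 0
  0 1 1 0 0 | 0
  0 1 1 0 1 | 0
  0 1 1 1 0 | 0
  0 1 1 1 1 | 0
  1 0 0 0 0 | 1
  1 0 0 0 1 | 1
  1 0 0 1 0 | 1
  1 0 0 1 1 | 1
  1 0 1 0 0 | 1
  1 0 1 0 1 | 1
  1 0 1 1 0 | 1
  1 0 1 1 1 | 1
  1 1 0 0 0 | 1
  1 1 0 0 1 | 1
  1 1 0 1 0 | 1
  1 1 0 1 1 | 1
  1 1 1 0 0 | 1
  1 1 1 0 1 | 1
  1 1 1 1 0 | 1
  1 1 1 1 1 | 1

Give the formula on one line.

  ~e = 10101010101010101010101010101010
  (~e & a) = 00000000000000001010101010101010
  ~c = 11110000111100001111000011110000
  ((~e & a) | ~c) = 11110000111100001111101011111010
  (((~e & a) | ~c) | d) = 11110011111100111111101111111011
  ~d = 11001100110011001100110011001100
  (b & ~d) = 00000000110011000000000011001100
  (a & (b & ~d)) = 00000000000000000000000011001100
  ~b = 11111111000000001111111100000000
  ((a & (b & ~d)) | ~b) = 11111111000000001111111111001100
  ((((~e & a) | ~c) | d) & ((a & (b & ~d)) | ~b)) = 11110011000000001111101111001000
  (a | ((((~e & a) | ~c) | d) & ((a & (b & ~d)) | ~b))) = 11110011000000001111111111111111

(a | ((((~e & a) | ~c) | d) & ((a & (b & ~d)) | ~b)))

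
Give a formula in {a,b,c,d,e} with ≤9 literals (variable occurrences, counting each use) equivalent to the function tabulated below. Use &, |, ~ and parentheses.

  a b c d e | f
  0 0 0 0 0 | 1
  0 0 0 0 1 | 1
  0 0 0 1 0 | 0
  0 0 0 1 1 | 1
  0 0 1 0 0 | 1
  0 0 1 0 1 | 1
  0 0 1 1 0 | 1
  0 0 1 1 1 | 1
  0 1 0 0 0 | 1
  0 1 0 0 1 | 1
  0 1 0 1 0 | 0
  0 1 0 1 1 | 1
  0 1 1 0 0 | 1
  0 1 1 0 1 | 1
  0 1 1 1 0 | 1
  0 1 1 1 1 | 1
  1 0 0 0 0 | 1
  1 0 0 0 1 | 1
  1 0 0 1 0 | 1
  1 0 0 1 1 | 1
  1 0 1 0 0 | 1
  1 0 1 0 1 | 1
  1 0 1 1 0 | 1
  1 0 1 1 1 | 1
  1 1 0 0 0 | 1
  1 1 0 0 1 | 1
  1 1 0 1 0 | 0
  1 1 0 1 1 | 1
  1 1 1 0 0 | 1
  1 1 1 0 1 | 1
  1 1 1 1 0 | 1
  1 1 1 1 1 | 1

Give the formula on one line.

((~d | (c | e)) | (((e & c) | (a & ~b)) | c))

  ~d = 11001100110011001100110011001100
  (c | e) = 01011111010111110101111101011111
  (~d | (c | e)) = 11011111110111111101111111011111
  (e & c) = 00000101000001010000010100000101
  ~b = 11111111000000001111111100000000
  (a & ~b) = 00000000000000001111111100000000
  ((e & c) | (a & ~b)) = 00000101000001011111111100000101
  (((e & c) | (a & ~b)) | c) = 00001111000011111111111100001111
  ((~d | (c | e)) | (((e & c) | (a & ~b)) | c)) = 11011111110111111111111111011111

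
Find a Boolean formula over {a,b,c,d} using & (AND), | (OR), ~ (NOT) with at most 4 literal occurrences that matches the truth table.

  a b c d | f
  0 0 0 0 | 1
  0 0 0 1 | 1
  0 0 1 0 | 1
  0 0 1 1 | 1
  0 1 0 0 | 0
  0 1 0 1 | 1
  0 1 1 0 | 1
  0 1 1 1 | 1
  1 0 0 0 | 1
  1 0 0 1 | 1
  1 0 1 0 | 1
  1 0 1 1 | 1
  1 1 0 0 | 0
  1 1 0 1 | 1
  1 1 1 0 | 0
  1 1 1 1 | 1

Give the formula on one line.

((~b | d) | (c & ~a))

  ~b = 1111000011110000
  (~b | d) = 1111010111110101
  ~a = 1111111100000000
  (c & ~a) = 0011001100000000
  ((~b | d) | (c & ~a)) = 1111011111110101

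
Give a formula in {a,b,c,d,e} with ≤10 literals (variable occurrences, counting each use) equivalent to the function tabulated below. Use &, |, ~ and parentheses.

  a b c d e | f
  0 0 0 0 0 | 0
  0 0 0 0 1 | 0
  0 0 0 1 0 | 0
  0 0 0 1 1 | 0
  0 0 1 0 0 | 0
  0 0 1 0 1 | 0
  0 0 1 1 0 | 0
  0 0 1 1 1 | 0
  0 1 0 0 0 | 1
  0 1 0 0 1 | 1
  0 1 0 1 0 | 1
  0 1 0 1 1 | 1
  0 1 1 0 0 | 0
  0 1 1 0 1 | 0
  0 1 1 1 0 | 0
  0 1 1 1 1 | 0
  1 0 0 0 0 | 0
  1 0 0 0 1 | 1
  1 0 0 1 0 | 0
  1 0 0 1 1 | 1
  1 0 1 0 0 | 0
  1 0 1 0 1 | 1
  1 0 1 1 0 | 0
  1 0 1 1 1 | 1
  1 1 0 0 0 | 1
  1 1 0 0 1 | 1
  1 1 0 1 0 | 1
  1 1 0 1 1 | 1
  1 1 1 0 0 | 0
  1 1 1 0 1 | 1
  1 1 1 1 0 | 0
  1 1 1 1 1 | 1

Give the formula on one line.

((b & ~c) | (((a & e) | (d & a)) & e))

  ~c = 11110000111100001111000011110000
  (b & ~c) = 00000000111100000000000011110000
  (a & e) = 00000000000000000101010101010101
  (d & a) = 00000000000000000011001100110011
  ((a & e) | (d & a)) = 00000000000000000111011101110111
  (((a & e) | (d & a)) & e) = 00000000000000000101010101010101
  ((b & ~c) | (((a & e) | (d & a)) & e)) = 00000000111100000101010111110101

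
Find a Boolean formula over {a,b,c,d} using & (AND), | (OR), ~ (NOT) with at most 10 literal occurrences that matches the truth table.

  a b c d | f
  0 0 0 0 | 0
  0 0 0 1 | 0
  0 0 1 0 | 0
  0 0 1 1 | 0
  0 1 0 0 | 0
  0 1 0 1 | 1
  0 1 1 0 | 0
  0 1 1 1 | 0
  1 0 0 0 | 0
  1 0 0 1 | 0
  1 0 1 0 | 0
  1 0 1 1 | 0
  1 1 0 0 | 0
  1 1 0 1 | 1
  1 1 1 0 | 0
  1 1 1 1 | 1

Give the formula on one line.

(((~b | d) & (~a | d)) & (b & (a | ~c)))

  ~b = 1111000011110000
  (~b | d) = 1111010111110101
  ~a = 1111111100000000
  (~a | d) = 1111111101010101
  ((~b | d) & (~a | d)) = 1111010101010101
  ~c = 1100110011001100
  (a | ~c) = 1100110011111111
  (b & (a | ~c)) = 0000110000001111
  (((~b | d) & (~a | d)) & (b & (a | ~c))) = 0000010000000101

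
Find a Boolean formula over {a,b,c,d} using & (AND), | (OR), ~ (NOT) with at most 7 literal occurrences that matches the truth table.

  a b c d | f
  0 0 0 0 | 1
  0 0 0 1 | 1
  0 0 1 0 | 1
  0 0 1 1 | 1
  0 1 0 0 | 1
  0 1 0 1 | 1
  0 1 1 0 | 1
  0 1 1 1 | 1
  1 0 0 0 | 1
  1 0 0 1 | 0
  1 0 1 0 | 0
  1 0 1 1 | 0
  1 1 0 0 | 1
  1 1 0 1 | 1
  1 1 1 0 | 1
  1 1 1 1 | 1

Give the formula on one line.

((((~c | ~a) & a) & (~b & ~d)) | (~a | b))

  ~c = 1100110011001100
  ~a = 1111111100000000
  (~c | ~a) = 1111111111001100
  ((~c | ~a) & a) = 0000000011001100
  ~b = 1111000011110000
  ~d = 1010101010101010
  (~b & ~d) = 1010000010100000
  (((~c | ~a) & a) & (~b & ~d)) = 0000000010000000
  (~a | b) = 1111111100001111
  ((((~c | ~a) & a) & (~b & ~d)) | (~a | b)) = 1111111110001111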